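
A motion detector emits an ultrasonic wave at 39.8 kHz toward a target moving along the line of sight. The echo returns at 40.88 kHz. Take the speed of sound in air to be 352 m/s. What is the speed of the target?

4.7 m/s

Double Doppler shift off a moving reflector: f₂ = f₀ · (v + u)/(v − u) (u > 0 toward emitter).
Rearranging, u = v · (f₂ − f₀)/(f₂ + f₀) = 352 × 1.08/80.68 ≈ 4.7 m/s.
So the target is moving at 4.7 m/s toward the emitter.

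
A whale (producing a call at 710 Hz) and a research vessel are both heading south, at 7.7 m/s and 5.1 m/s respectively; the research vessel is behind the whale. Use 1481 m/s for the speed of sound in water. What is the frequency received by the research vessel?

709 Hz

The research vessel is behind, so the whale is moving away from it while the research vessel is moving toward the whale.
With source receding and observer approaching, f' = f · (v + v_o)/(v + v_s).
f' = 710 × (1481 + 5.1)/(1481 + 7.7) = 710 × 1486.1/1488.7 ≈ 709 Hz.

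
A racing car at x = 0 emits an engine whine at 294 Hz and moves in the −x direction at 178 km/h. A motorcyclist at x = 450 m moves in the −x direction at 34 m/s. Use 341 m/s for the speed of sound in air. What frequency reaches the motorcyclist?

282 Hz

178 km/h = 49.44 m/s.
The observer lies on the +x side, so the source is heading away from the observer and the observer is heading toward the source.
General Doppler shift: f' = f · (v + v_o)/(v + v_s).
f' = 294 × (341 + 34)/(341 + 49.44) = 294 × 375/390.44 ≈ 282 Hz.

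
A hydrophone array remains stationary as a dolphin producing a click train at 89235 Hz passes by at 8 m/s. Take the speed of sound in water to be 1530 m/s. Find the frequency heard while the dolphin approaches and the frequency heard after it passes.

89704 Hz approaching; 88771 Hz receding

Approaching: f₁ = f · v/(v − v_s) = 89235 × 1530/1522 ≈ 89704 Hz.
Receding: f₂ = f · v/(v + v_s) = 89235 × 1530/1538 ≈ 88771 Hz.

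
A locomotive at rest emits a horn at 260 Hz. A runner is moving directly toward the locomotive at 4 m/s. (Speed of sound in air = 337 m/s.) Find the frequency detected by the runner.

263 Hz

Only the observer moves, toward the source, so f' = f · (v + v_o)/v.
f' = 260 × (337 + 4)/337 = 260 × 341/337 ≈ 263 Hz.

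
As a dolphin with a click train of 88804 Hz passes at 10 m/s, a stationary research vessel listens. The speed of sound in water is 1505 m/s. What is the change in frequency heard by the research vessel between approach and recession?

Approaching: f₁ = f · v/(v − v_s) = 88804 × 1505/1495 ≈ 89398 Hz.
Receding: f₂ = f · v/(v + v_s) = 88804 × 1505/1515 ≈ 88218 Hz.
Drop: f₁ − f₂ = 2f·v·v_s/(v² − v_s²) = 2 × 88804 × 1505 × 10/(1505² − 10²) ≈ 1180 Hz.

1180 Hz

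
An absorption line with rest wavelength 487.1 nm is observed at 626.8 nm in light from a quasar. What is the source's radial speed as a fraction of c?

0.247

λ'/λ₀ = 1.2868 > 1 (redshift), so the source is receding.
λ'/λ₀ = √((1 + β)/(1 − β)) for a receding source ⇒ β = (r² − 1)/(r² + 1) with r = λ'/λ₀.
β = (1.6559 − 1)/(1.6559 + 1) ≈ 0.247.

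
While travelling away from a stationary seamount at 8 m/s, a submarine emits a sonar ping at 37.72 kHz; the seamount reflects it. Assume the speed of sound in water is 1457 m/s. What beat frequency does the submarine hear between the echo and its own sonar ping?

412 Hz

The seamount receives the sound from a moving source: f₁ = f₀ · v/(v + v_e) = 37.72 × 1457/1465 ≈ 37.514 kHz.
On the return leg the submarine is a moving observer: f₂ = f₁ · (v − v_e)/v = 37.514 × 1449/1457 ≈ 37.308 kHz.
Beat against the emitted tone (with f₀ = 37720 Hz): |f₂ − f₀| = 2v_e·f₀/(v + v_e) = 2 × 8 × 37720/1465 ≈ 412 Hz.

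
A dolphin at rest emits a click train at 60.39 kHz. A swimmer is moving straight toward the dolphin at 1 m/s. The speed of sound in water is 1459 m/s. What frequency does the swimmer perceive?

Moving observer, stationary source: f' = f · (v + v_o)/v.
f' = 60.39 × (1459 + 1)/1459 = 60.39 × 1460/1459 ≈ 60.4 kHz.

60.4 kHz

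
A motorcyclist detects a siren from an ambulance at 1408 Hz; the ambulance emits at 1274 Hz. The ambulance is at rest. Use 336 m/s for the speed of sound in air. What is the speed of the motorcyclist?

f' > f, so the motorcyclist is approaching.
f' = f · (v + v_o)/v ⇒ v_o = v · |f'/f − 1|.
v_o = 336 × |1408/1274 − 1| = 336 × 0.1052 ≈ 35 m/s.

35 m/s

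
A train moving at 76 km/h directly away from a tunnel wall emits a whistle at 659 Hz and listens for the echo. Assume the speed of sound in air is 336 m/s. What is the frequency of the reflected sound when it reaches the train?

76 km/h = 21.11 m/s.
The tunnel wall receives the sound from a moving source: f₁ = f₀ · v/(v + v_e) = 659 × 336/357.11 ≈ 620 Hz.
On the return leg the train is a moving observer: f₂ = f₁ · (v − v_e)/v = 620 × 314.89/336 ≈ 581 Hz.

581 Hz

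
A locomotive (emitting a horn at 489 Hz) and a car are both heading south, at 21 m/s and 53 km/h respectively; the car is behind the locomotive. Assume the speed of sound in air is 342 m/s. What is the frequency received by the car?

53 km/h = 14.72 m/s.
The car is behind, so the locomotive is moving away from it while the car is moving toward the locomotive.
General Doppler shift: f' = f · (v + v_o)/(v + v_s).
f' = 489 × (342 + 14.72)/(342 + 21) = 489 × 356.72/363 ≈ 481 Hz.

481 Hz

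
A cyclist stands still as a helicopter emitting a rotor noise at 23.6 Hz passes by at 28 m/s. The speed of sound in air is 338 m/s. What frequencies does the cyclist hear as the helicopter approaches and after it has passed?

25.7 Hz approaching; 21.8 Hz receding

Approaching: f₁ = f · v/(v − v_s) = 23.6 × 338/310 ≈ 25.7 Hz.
Receding: f₂ = f · v/(v + v_s) = 23.6 × 338/366 ≈ 21.8 Hz.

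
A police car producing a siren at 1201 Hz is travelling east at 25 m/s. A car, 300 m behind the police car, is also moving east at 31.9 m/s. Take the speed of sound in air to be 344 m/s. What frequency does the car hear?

1223 Hz

The car is behind, so the police car is moving away from it while the car is moving toward the police car.
Both move, so f' = f · (v + v_o)/(v + v_s).
f' = 1201 × (344 + 31.9)/(344 + 25) = 1201 × 375.9/369 ≈ 1223 Hz.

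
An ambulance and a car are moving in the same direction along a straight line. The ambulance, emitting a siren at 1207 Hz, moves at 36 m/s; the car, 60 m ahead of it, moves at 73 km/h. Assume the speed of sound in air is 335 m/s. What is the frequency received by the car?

1270 Hz

73 km/h = 20.28 m/s.
The car is ahead, so the ambulance is moving toward it while the car is moving away from the ambulance.
With source approaching and observer receding, f' = f · (v − v_o)/(v − v_s).
f' = 1207 × (335 − 20.28)/(335 − 36) = 1207 × 314.72/299 ≈ 1270 Hz.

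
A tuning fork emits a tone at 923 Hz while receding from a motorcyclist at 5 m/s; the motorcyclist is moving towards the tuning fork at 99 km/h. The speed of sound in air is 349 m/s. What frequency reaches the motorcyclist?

982 Hz

99 km/h = 27.5 m/s.
Both move, so f' = f · (v + v_o)/(v + v_s).
f' = 923 × (349 + 27.5)/(349 + 5) = 923 × 376.5/354 ≈ 982 Hz.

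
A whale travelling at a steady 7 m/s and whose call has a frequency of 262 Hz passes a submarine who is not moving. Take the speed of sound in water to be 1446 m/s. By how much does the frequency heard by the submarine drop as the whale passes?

Approaching: f₁ = f · v/(v − v_s) = 262 × 1446/1439 ≈ 263.27 Hz.
Receding: f₂ = f · v/(v + v_s) = 262 × 1446/1453 ≈ 260.74 Hz.
Drop: f₁ − f₂ = 2f·v·v_s/(v² − v_s²) = 2 × 262 × 1446 × 7/(1446² − 7²) ≈ 2.54 Hz.

2.54 Hz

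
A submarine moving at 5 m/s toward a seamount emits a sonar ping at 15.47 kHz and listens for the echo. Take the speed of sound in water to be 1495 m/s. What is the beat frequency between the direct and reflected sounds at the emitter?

104 Hz

The seamount receives the sound from a moving source: f₁ = f₀ · v/(v − v_e) = 15.47 × 1495/1490 ≈ 15.5219 kHz.
On the return leg the submarine is a moving observer: f₂ = f₁ · (v + v_e)/v = 15.5219 × 1500/1495 ≈ 15.5738 kHz.
Beat against the emitted tone (with f₀ = 15470 Hz): |f₂ − f₀| = 2v_e·f₀/(v − v_e) = 2 × 5 × 15470/1490 ≈ 104 Hz.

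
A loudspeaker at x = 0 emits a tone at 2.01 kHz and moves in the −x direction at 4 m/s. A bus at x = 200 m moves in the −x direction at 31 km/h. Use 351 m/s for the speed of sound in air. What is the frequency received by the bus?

2.04 kHz

31 km/h = 8.611 m/s.
The observer lies on the +x side, so the source is heading away from the observer and the observer is heading toward the source.
Both move, so f' = f · (v + v_o)/(v + v_s).
f' = 2.01 × (351 + 8.611)/(351 + 4) = 2.01 × 359.61/355 ≈ 2.04 kHz.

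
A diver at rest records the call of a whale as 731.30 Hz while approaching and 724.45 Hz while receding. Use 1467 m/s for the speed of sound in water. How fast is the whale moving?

6.9 m/s

f₁/f₂ = (v + v_s)/(v − v_s), so v_s = v · (f₁ − f₂)/(f₁ + f₂).
v_s = 1467 × (731.30 − 724.45)/(731.30 + 724.45) = 1467 × 6.85/1455.75 ≈ 6.9 m/s.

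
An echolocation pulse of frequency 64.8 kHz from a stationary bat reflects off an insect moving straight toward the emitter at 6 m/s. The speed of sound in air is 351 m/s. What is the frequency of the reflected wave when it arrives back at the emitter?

67.1 kHz

The insect first receives the wave as a moving observer: f₁ = f₀ · (v + u)/v = 64.8 × (351 + 6)/351 ≈ 65.9 kHz.
On reflection it acts as a source moving toward the stationary detector: f₂ = f₁ · v/(v − u) = 65.9 × 351/345 ≈ 67.1 kHz.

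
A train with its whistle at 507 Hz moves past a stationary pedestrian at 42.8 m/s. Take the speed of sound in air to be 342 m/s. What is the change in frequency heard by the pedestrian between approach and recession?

Approaching: f₁ = f · v/(v − v_s) = 507 × 342/299.2 ≈ 580 Hz.
Receding: f₂ = f · v/(v + v_s) = 507 × 342/384.8 ≈ 451 Hz.
Drop: f₁ − f₂ = 2f·v·v_s/(v² − v_s²) = 2 × 507 × 342 × 42.8/(342² − 42.8²) ≈ 129 Hz.

129 Hz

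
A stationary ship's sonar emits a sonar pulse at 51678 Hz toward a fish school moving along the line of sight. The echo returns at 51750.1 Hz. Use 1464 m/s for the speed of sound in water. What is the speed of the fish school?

1.02 m/s

Double Doppler shift off a moving reflector: f₂ = f₀ · (v + u)/(v − u) (u > 0 toward emitter).
Rearranging, u = v · (f₂ − f₀)/(f₂ + f₀) = 1464 × 72.1/103428.1 ≈ 1.02 m/s.
So the fish school is moving at 1.02 m/s toward the emitter.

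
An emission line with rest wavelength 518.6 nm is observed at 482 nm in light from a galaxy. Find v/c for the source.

0.073

λ'/λ₀ = 0.9294 < 1 (blueshift), so the source is approaching.
λ'/λ₀ = √((1 − β)/(1 + β)) for an approaching source ⇒ β = (1 − r²)/(1 + r²) with r = λ'/λ₀.
β = (1 − 0.8638)/(1 + 0.8638) ≈ 0.073.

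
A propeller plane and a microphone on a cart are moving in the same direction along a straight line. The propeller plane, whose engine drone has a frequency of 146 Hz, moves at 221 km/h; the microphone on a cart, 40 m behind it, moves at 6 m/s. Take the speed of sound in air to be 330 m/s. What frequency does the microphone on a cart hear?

221 km/h = 61.39 m/s.
The microphone on a cart is behind, so the propeller plane is moving away from it while the microphone on a cart is moving toward the propeller plane.
Both move, so f' = f · (v + v_o)/(v + v_s).
f' = 146 × (330 + 6)/(330 + 61.39) = 146 × 336/391.39 ≈ 125 Hz.

125 Hz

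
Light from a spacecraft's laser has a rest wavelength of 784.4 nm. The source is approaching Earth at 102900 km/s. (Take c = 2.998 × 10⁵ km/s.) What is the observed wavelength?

548.5 nm

β = v/c = 102900/299800 = 0.3432.
Relativistic Doppler for wavelength: λ' = λ₀ · √((1 − β)/(1 + β)).
λ' = 784.4 × √(0.6568/1.3432) = 784.4 × 0.69925 ≈ 548.5 nm.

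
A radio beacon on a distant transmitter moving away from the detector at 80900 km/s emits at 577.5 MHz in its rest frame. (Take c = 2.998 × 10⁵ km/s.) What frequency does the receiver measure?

437.9 MHz

β = v/c = 80900/299800 = 0.2698.
Relativistic Doppler for frequency: f' = f₀ · √((1 − β)/(1 + β)).
f' = 577.5 × √(0.7302/1.2698) = 577.5 × 0.75828 ≈ 437.9 MHz.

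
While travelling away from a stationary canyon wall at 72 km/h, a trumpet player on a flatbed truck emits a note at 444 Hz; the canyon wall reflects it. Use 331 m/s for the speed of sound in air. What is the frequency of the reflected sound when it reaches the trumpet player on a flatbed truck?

72 km/h = 20 m/s.
The canyon wall receives the sound from a moving source: f₁ = f₀ · v/(v + v_e) = 444 × 331/351 ≈ 419 Hz.
On the return leg the trumpet player on a flatbed truck is a moving observer: f₂ = f₁ · (v − v_e)/v = 419 × 311/331 ≈ 393 Hz.
Equivalently f₂ = f₀ · (v − v_e)/(v + v_e).

393 Hz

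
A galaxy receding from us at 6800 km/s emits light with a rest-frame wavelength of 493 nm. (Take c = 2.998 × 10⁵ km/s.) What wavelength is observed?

504.3 nm

β = v/c = 6800/299800 = 0.0227.
Relativistic Doppler for wavelength: λ' = λ₀ · √((1 + β)/(1 − β)).
λ' = 493 × √(1.0227/0.9773) = 493 × 1.02294 ≈ 504.3 nm.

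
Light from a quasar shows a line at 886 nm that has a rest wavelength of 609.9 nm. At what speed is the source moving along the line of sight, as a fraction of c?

λ'/λ₀ = 1.4527 > 1 (redshift), so the source is receding.
λ'/λ₀ = √((1 + β)/(1 − β)) for a receding source ⇒ β = (r² − 1)/(r² + 1) with r = λ'/λ₀.
β = (2.1103 − 1)/(2.1103 + 1) ≈ 0.357.

0.357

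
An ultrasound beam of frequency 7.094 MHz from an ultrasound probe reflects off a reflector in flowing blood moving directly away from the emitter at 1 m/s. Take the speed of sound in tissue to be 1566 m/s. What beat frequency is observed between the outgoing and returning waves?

The reflector in flowing blood first receives the wave as a moving observer: f₁ = f₀ · (v − u)/v = 7.094 × (1566 − 1)/1566 ≈ 7.08947 MHz.
On reflection it acts as a source moving away from the stationary detector: f₂ = f₁ · v/(v + u) = 7.08947 × 1566/1567 ≈ 7.08495 MHz.
Beat frequency (with f₀ = 7094000 Hz): |f₂ − f₀| = 2u·f₀/(v + u) = 2 × 1 × 7094000/1567 ≈ 9054 Hz.

9054 Hz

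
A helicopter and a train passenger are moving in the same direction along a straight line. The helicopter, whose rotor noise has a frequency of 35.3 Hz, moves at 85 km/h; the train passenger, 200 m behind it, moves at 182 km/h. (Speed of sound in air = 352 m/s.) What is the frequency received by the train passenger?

85 km/h = 23.61 m/s; 182 km/h = 50.56 m/s.
The train passenger is behind, so the helicopter is moving away from it while the train passenger is moving toward the helicopter.
With source receding and observer approaching, f' = f · (v + v_o)/(v + v_s).
f' = 35.3 × (352 + 50.56)/(352 + 23.61) = 35.3 × 402.56/375.61 ≈ 37.8 Hz.

37.8 Hz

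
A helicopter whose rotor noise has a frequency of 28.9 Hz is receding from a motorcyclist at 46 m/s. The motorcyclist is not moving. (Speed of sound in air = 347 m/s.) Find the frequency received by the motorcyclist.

Moving source, stationary observer: f' = f · v/(v + v_s) since the source is receding.
f' = 28.9 × 347/(347 + 46) = 28.9 × 347/393 ≈ 25.5 Hz.

25.5 Hz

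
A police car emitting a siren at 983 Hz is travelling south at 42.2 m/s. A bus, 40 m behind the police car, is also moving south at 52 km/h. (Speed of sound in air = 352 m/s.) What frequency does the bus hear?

914 Hz

52 km/h = 14.44 m/s.
The bus is behind, so the police car is moving away from it while the bus is moving toward the police car.
General Doppler shift: f' = f · (v + v_o)/(v + v_s).
f' = 983 × (352 + 14.44)/(352 + 42.2) = 983 × 366.44/394.2 ≈ 914 Hz.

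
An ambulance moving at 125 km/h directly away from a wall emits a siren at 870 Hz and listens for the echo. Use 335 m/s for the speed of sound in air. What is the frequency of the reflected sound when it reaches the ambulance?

707 Hz

125 km/h = 34.72 m/s.
The wall receives the sound from a moving source: f₁ = f₀ · v/(v + v_e) = 870 × 335/369.72 ≈ 788 Hz.
On the return leg the ambulance is a moving observer: f₂ = f₁ · (v − v_e)/v = 788 × 300.28/335 ≈ 707 Hz.
Equivalently f₂ = f₀ · (v − v_e)/(v + v_e).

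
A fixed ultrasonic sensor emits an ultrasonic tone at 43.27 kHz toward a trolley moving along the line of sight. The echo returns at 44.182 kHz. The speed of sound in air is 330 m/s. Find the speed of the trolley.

Double Doppler shift off a moving reflector: f₂ = f₀ · (v + u)/(v − u) (u > 0 toward emitter).
Rearranging, u = v · (f₂ − f₀)/(f₂ + f₀) = 330 × 0.912/87.452 ≈ 3.4 m/s.
So the trolley is moving at 3.4 m/s toward the emitter.

3.4 m/s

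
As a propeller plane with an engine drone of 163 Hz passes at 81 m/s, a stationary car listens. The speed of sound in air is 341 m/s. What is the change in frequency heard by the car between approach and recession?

82.1 Hz

Approaching: f₁ = f · v/(v − v_s) = 163 × 341/260 ≈ 213.8 Hz.
Receding: f₂ = f · v/(v + v_s) = 163 × 341/422 ≈ 131.7 Hz.
Drop: f₁ − f₂ = 2f·v·v_s/(v² − v_s²) = 2 × 163 × 341 × 81/(341² − 81²) ≈ 82.1 Hz.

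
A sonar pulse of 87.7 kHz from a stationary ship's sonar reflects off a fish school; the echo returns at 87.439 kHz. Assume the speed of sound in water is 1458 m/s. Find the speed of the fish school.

2.17 m/s

Double Doppler shift off a moving reflector: f₂ = f₀ · (v + u)/(v − u) (u > 0 toward emitter).
Rearranging, u = v · (f₂ − f₀)/(f₂ + f₀) = 1458 × -0.261/175.139 ≈ -2.17 m/s.
So the fish school is moving at 2.17 m/s away from the emitter.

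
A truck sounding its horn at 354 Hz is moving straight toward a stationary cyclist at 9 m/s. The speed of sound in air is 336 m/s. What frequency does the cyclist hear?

Moving source, stationary observer: f' = f · v/(v − v_s) since the source is approaching.
f' = 354 × 336/(336 − 9) = 354 × 336/327 ≈ 364 Hz.

364 Hz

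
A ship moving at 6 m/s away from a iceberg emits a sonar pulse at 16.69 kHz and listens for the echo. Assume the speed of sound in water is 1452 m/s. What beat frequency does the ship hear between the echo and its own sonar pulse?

137 Hz

The iceberg receives the sound from a moving source: f₁ = f₀ · v/(v + v_e) = 16.69 × 1452/1458 ≈ 16.6213 kHz.
On the return leg the ship is a moving observer: f₂ = f₁ · (v − v_e)/v = 16.6213 × 1446/1452 ≈ 16.5526 kHz.
Beat against the emitted tone (with f₀ = 16690 Hz): |f₂ − f₀| = 2v_e·f₀/(v + v_e) = 2 × 6 × 16690/1458 ≈ 137 Hz.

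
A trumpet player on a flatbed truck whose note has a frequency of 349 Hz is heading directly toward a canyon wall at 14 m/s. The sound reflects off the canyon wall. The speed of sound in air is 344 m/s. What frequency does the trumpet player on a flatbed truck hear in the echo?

The canyon wall receives the sound from a moving source: f₁ = f₀ · v/(v − v_e) = 349 × 344/330 ≈ 364 Hz.
On the return leg the trumpet player on a flatbed truck is a moving observer: f₂ = f₁ · (v + v_e)/v = 364 × 358/344 ≈ 379 Hz.
Equivalently f₂ = f₀ · (v + v_e)/(v − v_e).

379 Hz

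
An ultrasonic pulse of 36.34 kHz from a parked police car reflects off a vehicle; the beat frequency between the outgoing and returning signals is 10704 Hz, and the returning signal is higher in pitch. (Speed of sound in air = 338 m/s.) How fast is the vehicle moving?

Double Doppler shift off a moving reflector: f₂ = f₀ · (v + u)/(v − u) (u > 0 toward emitter).
Returning signal is higher, so f₂ = f₀ + Δf = 36340 + 10704 = 47044 Hz.
Rearranging, u = v · (f₂ − f₀)/(f₂ + f₀) = 338 × 10704/83384 ≈ 43 m/s.
So the vehicle is moving at 43 m/s toward the emitter.

43 m/s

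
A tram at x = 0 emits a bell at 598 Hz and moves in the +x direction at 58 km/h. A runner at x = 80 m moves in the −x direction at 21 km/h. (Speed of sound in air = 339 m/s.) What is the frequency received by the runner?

58 km/h = 16.11 m/s; 21 km/h = 5.833 m/s.
The observer lies on the +x side, so the source is heading toward the observer and the observer is heading toward the source.
Both move, so f' = f · (v + v_o)/(v − v_s).
f' = 598 × (339 + 5.833)/(339 − 16.11) = 598 × 344.83/322.89 ≈ 639 Hz.

639 Hz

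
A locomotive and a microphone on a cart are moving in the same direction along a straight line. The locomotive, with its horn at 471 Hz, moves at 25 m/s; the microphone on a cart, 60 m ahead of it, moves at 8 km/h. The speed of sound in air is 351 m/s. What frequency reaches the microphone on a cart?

8 km/h = 2.222 m/s.
The microphone on a cart is ahead, so the locomotive is moving toward it while the microphone on a cart is moving away from the locomotive.
General Doppler shift: f' = f · (v − v_o)/(v − v_s).
f' = 471 × (351 − 2.222)/(351 − 25) = 471 × 348.78/326 ≈ 504 Hz.

504 Hz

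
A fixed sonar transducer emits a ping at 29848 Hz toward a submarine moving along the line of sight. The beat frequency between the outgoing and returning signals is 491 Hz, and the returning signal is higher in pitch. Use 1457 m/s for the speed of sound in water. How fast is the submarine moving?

11.9 m/s

Double Doppler shift off a moving reflector: f₂ = f₀ · (v + u)/(v − u) (u > 0 toward emitter).
Returning signal is higher, so f₂ = f₀ + Δf = 29848 + 491 = 30339 Hz.
Rearranging, u = v · (f₂ − f₀)/(f₂ + f₀) = 1457 × 491/60187 ≈ 11.9 m/s.
So the submarine is moving at 11.9 m/s toward the emitter.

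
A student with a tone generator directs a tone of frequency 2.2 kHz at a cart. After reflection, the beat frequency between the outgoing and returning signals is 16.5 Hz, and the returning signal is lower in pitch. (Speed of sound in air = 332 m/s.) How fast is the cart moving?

1.25 m/s

Double Doppler shift off a moving reflector: f₂ = f₀ · (v + u)/(v − u) (u > 0 toward emitter).
Returning signal is lower, so f₂ = f₀ − Δf = 2200 − 16.5 = 2183.5 Hz.
Rearranging, u = v · (f₂ − f₀)/(f₂ + f₀) = 332 × -16.5/4383.5 ≈ -1.25 m/s.
So the cart is moving at 1.25 m/s away from the emitter.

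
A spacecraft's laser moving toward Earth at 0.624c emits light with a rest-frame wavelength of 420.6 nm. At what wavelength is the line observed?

202.4 nm

Relativistic Doppler for wavelength: λ' = λ₀ · √((1 − β)/(1 + β)).
λ' = 420.6 × √(0.3760/1.6240) = 420.6 × 0.48117 ≈ 202.4 nm.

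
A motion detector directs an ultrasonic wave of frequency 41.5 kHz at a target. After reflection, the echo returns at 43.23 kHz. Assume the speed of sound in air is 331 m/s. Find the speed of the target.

6.8 m/s

Double Doppler shift off a moving reflector: f₂ = f₀ · (v + u)/(v − u) (u > 0 toward emitter).
Rearranging, u = v · (f₂ − f₀)/(f₂ + f₀) = 331 × 1.73/84.73 ≈ 6.8 m/s.
So the target is moving at 6.8 m/s toward the emitter.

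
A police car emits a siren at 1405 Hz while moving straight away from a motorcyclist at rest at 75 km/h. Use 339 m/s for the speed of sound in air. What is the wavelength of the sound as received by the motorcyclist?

75 km/h = 20.83 m/s.
Moving source, stationary observer: f' = f · v/(v + v_s) since the source is receding.
f' = 1405 × 339/(339 + 20.83) ≈ 1324 Hz.
λ' = v/f' = 339/1323.65 ≈ 25.6 cm.

25.6 cm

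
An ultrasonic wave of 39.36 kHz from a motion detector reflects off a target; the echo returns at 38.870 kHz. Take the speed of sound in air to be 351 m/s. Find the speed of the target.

2.20 m/s

Double Doppler shift off a moving reflector: f₂ = f₀ · (v + u)/(v − u) (u > 0 toward emitter).
Rearranging, u = v · (f₂ − f₀)/(f₂ + f₀) = 351 × -0.490/78.230 ≈ -2.20 m/s.
So the target is moving at 2.20 m/s away from the emitter.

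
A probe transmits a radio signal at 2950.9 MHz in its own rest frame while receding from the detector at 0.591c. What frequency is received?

1496.2 MHz

Relativistic Doppler for frequency: f' = f₀ · √((1 − β)/(1 + β)).
f' = 2950.9 × √(0.4090/1.5910) = 2950.9 × 0.50702 ≈ 1496.2 MHz.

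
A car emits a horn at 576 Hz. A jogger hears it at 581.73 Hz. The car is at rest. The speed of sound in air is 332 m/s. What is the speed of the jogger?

f' > f, so the jogger is approaching.
f' = f · (v + v_o)/v ⇒ v_o = v · |f'/f − 1|.
v_o = 332 × |581.73/576 − 1| = 332 × 0.009948 ≈ 3.3 m/s.

3.3 m/s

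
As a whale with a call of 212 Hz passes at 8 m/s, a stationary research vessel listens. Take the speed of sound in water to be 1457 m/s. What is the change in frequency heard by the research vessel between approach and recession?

Approaching: f₁ = f · v/(v − v_s) = 212 × 1457/1449 ≈ 213.17 Hz.
Receding: f₂ = f · v/(v + v_s) = 212 × 1457/1465 ≈ 210.84 Hz.
Drop: f₁ − f₂ = 2f·v·v_s/(v² − v_s²) = 2 × 212 × 1457 × 8/(1457² − 8²) ≈ 2.33 Hz.

2.33 Hz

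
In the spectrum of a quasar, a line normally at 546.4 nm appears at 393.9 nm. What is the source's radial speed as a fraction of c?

0.316

λ'/λ₀ = 0.7209 < 1 (blueshift), so the source is approaching.
λ'/λ₀ = √((1 − β)/(1 + β)) for an approaching source ⇒ β = (1 − r²)/(1 + r²) with r = λ'/λ₀.
β = (1 − 0.5197)/(1 + 0.5197) ≈ 0.316.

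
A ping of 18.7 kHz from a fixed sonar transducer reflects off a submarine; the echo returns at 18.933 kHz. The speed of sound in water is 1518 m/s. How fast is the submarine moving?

9.4 m/s

Double Doppler shift off a moving reflector: f₂ = f₀ · (v + u)/(v − u) (u > 0 toward emitter).
Rearranging, u = v · (f₂ − f₀)/(f₂ + f₀) = 1518 × 0.233/37.633 ≈ 9.4 m/s.
So the submarine is moving at 9.4 m/s toward the emitter.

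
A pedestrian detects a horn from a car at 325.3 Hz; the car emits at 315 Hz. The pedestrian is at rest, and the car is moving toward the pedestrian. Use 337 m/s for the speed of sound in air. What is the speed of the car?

f' = f · v/(v − v_s) ⇒ v_s = v · |1 − f/f'|.
v_s = 337 × |1 − 315/325.3| = 337 × 0.03166 ≈ 10.7 m/s.

10.7 m/s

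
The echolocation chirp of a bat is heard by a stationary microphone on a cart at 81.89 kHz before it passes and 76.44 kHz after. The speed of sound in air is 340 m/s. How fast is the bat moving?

11.7 m/s

f₁/f₂ = (v + v_s)/(v − v_s), so v_s = v · (f₁ − f₂)/(f₁ + f₂).
v_s = 340 × (81.89 − 76.44)/(81.89 + 76.44) = 340 × 5.45/158.33 ≈ 11.7 m/s.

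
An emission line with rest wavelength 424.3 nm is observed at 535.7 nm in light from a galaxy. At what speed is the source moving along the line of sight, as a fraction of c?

0.229

λ'/λ₀ = 1.2626 > 1 (redshift), so the source is receding.
λ'/λ₀ = √((1 + β)/(1 − β)) for a receding source ⇒ β = (r² − 1)/(r² + 1) with r = λ'/λ₀.
β = (1.5940 − 1)/(1.5940 + 1) ≈ 0.229.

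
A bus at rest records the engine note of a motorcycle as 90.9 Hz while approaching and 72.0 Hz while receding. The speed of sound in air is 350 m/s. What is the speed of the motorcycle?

f₁/f₂ = (v + v_s)/(v − v_s), so v_s = v · (f₁ − f₂)/(f₁ + f₂).
v_s = 350 × (90.9 − 72.0)/(90.9 + 72.0) = 350 × 18.9/162.9 ≈ 41 m/s.

41 m/s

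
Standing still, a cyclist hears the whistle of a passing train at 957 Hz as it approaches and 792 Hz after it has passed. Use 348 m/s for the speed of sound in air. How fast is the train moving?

f₁/f₂ = (v + v_s)/(v − v_s), so v_s = v · (f₁ − f₂)/(f₁ + f₂).
v_s = 348 × (957 − 792)/(957 + 792) = 348 × 165/1749 ≈ 33 m/s.

33 m/s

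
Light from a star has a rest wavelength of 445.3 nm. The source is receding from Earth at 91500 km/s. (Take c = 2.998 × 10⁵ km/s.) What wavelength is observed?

β = v/c = 91500/299800 = 0.3052.
Relativistic Doppler for wavelength: λ' = λ₀ · √((1 + β)/(1 − β)).
λ' = 445.3 × √(1.3052/0.6948) = 445.3 × 1.37060 ≈ 610.3 nm.

610.3 nm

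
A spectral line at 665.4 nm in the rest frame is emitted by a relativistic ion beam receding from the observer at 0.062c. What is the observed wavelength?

Relativistic Doppler for wavelength: λ' = λ₀ · √((1 + β)/(1 − β)).
λ' = 665.4 × √(1.0620/0.9380) = 665.4 × 1.06405 ≈ 708.0 nm.

708.0 nm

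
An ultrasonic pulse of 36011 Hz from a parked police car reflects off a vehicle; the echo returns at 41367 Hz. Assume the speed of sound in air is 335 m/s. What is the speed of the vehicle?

23.2 m/s

Double Doppler shift off a moving reflector: f₂ = f₀ · (v + u)/(v − u) (u > 0 toward emitter).
Rearranging, u = v · (f₂ − f₀)/(f₂ + f₀) = 335 × 5356/77378 ≈ 23.2 m/s.
So the vehicle is moving at 23.2 m/s toward the emitter.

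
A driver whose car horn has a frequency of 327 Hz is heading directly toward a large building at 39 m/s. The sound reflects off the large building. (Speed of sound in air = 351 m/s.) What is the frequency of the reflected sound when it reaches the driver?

409 Hz

The large building receives the sound from a moving source: f₁ = f₀ · v/(v − v_e) = 327 × 351/312 ≈ 368 Hz.
On the return leg the driver is a moving observer: f₂ = f₁ · (v + v_e)/v = 368 × 390/351 ≈ 409 Hz.
Equivalently f₂ = f₀ · (v + v_e)/(v − v_e).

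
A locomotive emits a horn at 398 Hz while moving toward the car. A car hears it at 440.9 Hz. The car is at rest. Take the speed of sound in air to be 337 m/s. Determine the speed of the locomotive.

33 m/s

f' = f · v/(v − v_s) ⇒ v_s = v · |1 − f/f'|.
v_s = 337 × |1 − 398/440.9| = 337 × 0.0973 ≈ 33 m/s.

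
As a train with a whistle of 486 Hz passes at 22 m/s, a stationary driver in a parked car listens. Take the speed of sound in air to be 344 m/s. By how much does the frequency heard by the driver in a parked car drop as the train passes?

Approaching: f₁ = f · v/(v − v_s) = 486 × 344/322 ≈ 519.2 Hz.
Receding: f₂ = f · v/(v + v_s) = 486 × 344/366 ≈ 456.8 Hz.
Drop: f₁ − f₂ = 2f·v·v_s/(v² − v_s²) = 2 × 486 × 344 × 22/(344² − 22²) ≈ 62.4 Hz.

62.4 Hz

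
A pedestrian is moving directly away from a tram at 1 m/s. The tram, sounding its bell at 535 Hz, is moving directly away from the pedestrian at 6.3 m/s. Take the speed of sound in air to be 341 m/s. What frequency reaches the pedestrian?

524 Hz

Both move, so f' = f · (v − v_o)/(v + v_s).
f' = 535 × (341 − 1)/(341 + 6.3) = 535 × 340/347.3 ≈ 524 Hz.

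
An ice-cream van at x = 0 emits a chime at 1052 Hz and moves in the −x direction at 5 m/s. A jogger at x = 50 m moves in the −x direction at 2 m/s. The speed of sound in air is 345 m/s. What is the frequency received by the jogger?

1043 Hz

The observer lies on the +x side, so the source is heading away from the observer and the observer is heading toward the source.
General Doppler shift: f' = f · (v + v_o)/(v + v_s).
f' = 1052 × (345 + 2)/(345 + 5) = 1052 × 347/350 ≈ 1043 Hz.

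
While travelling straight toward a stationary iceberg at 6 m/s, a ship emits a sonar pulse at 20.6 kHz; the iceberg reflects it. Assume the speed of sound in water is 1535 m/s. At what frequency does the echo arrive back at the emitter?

The iceberg receives the sound from a moving source: f₁ = f₀ · v/(v − v_e) = 20.6 × 1535/1529 ≈ 20.7 kHz.
On the return leg the ship is a moving observer: f₂ = f₁ · (v + v_e)/v = 20.7 × 1541/1535 ≈ 20.8 kHz.
Equivalently f₂ = f₀ · (v + v_e)/(v − v_e).

20.8 kHz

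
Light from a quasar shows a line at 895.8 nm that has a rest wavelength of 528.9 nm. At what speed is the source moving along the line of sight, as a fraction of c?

λ'/λ₀ = 1.6937 > 1 (redshift), so the source is receding.
λ'/λ₀ = √((1 + β)/(1 − β)) for a receding source ⇒ β = (r² − 1)/(r² + 1) with r = λ'/λ₀.
β = (2.8686 − 1)/(2.8686 + 1) ≈ 0.483.

0.483c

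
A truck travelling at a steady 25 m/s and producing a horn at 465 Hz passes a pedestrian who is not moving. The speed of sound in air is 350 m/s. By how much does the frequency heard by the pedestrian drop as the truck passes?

Approaching: f₁ = f · v/(v − v_s) = 465 × 350/325 ≈ 500.8 Hz.
Receding: f₂ = f · v/(v + v_s) = 465 × 350/375 ≈ 434.0 Hz.
Drop: f₁ − f₂ = 2f·v·v_s/(v² − v_s²) = 2 × 465 × 350 × 25/(350² − 25²) ≈ 66.8 Hz.

66.8 Hz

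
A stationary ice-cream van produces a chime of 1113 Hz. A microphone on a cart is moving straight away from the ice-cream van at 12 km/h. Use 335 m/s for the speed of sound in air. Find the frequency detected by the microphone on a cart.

1102 Hz

12 km/h = 3.333 m/s.
Only the observer moves, away from the source, so f' = f · (v − v_o)/v.
f' = 1113 × (335 − 3.333)/335 = 1113 × 331.67/335 ≈ 1102 Hz.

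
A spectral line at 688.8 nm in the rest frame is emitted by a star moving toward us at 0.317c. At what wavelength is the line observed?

496.0 nm

Relativistic Doppler for wavelength: λ' = λ₀ · √((1 − β)/(1 + β)).
λ' = 688.8 × √(0.6830/1.3170) = 688.8 × 0.72014 ≈ 496.0 nm.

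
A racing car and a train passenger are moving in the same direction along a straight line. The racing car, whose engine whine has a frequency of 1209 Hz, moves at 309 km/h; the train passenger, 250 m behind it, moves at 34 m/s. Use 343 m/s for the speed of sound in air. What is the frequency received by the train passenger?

309 km/h = 85.83 m/s.
The train passenger is behind, so the racing car is moving away from it while the train passenger is moving toward the racing car.
With source receding and observer approaching, f' = f · (v + v_o)/(v + v_s).
f' = 1209 × (343 + 34)/(343 + 85.83) = 1209 × 377/428.83 ≈ 1063 Hz.

1063 Hz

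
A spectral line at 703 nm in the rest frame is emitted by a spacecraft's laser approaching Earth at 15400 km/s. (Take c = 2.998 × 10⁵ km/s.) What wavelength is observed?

β = v/c = 15400/299800 = 0.0514.
Relativistic Doppler for wavelength: λ' = λ₀ · √((1 − β)/(1 + β)).
λ' = 703 × √(0.9486/1.0514) = 703 × 0.94989 ≈ 667.8 nm.

667.8 nm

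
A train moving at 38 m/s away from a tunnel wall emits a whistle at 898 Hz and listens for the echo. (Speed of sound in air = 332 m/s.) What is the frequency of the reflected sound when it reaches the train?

The tunnel wall receives the sound from a moving source: f₁ = f₀ · v/(v + v_e) = 898 × 332/370 ≈ 806 Hz.
On the return leg the train is a moving observer: f₂ = f₁ · (v − v_e)/v = 806 × 294/332 ≈ 714 Hz.

714 Hz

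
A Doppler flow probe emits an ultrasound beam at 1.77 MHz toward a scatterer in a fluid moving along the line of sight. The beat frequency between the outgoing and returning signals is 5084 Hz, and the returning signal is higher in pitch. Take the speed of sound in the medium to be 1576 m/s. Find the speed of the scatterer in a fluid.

2.26 m/s

Double Doppler shift off a moving reflector: f₂ = f₀ · (v + u)/(v − u) (u > 0 toward emitter).
Returning signal is higher, so f₂ = f₀ + Δf = 1770000 + 5084 = 1775084 Hz.
Rearranging, u = v · (f₂ − f₀)/(f₂ + f₀) = 1576 × 5084/3545084 ≈ 2.26 m/s.
So the scatterer in a fluid is moving at 2.26 m/s toward the emitter.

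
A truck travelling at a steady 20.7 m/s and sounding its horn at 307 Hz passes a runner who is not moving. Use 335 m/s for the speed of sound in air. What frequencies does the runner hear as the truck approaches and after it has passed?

327 Hz approaching; 289 Hz receding

Approaching: f₁ = f · v/(v − v_s) = 307 × 335/314.3 ≈ 327 Hz.
Receding: f₂ = f · v/(v + v_s) = 307 × 335/355.7 ≈ 289 Hz.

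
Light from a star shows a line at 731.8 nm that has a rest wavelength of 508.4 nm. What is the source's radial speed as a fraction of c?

0.349

λ'/λ₀ = 1.4394 > 1 (redshift), so the source is receding.
λ'/λ₀ = √((1 + β)/(1 − β)) for a receding source ⇒ β = (r² − 1)/(r² + 1) with r = λ'/λ₀.
β = (2.0719 − 1)/(2.0719 + 1) ≈ 0.349.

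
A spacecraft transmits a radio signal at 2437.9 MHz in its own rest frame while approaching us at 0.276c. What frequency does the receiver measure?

3236.5 MHz

Relativistic Doppler for frequency: f' = f₀ · √((1 + β)/(1 − β)).
f' = 2437.9 × √(1.2760/0.7240) = 2437.9 × 1.32757 ≈ 3236.5 MHz.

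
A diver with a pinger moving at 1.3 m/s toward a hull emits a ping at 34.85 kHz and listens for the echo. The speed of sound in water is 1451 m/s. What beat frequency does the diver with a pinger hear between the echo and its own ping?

The hull receives the sound from a moving source: f₁ = f₀ · v/(v − v_e) = 34.85 × 1451/1449.7 ≈ 34.8813 kHz.
On the return leg the diver with a pinger is a moving observer: f₂ = f₁ · (v + v_e)/v = 34.8813 × 1452.3/1451 ≈ 34.9125 kHz.
Equivalently f₂ = f₀ · (v + v_e)/(v − v_e).
Beat against the emitted tone (with f₀ = 34850 Hz): |f₂ − f₀| = 2v_e·f₀/(v − v_e) = 2 × 1.3 × 34850/1449.7 ≈ 63 Hz.

63 Hz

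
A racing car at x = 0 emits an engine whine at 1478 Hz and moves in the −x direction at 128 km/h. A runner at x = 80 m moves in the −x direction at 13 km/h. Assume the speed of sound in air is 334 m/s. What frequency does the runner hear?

128 km/h = 35.56 m/s; 13 km/h = 3.611 m/s.
The observer lies on the +x side, so the source is heading away from the observer and the observer is heading toward the source.
General Doppler shift: f' = f · (v + v_o)/(v + v_s).
f' = 1478 × (334 + 3.611)/(334 + 35.56) = 1478 × 337.61/369.56 ≈ 1350 Hz.

1350 Hz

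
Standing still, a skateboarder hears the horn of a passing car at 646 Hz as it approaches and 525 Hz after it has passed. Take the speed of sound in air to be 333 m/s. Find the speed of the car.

34 m/s

f₁/f₂ = (v + v_s)/(v − v_s), so v_s = v · (f₁ − f₂)/(f₁ + f₂).
v_s = 333 × (646 − 525)/(646 + 525) = 333 × 121/1171 ≈ 34 m/s.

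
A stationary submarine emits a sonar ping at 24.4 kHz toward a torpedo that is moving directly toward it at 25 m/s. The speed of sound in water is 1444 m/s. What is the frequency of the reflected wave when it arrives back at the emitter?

25.3 kHz

The torpedo first receives the wave as a moving observer: f₁ = f₀ · (v + u)/v = 24.4 × (1444 + 25)/1444 ≈ 24.8 kHz.
On reflection it acts as a source moving toward the stationary detector: f₂ = f₁ · v/(v − u) = 24.8 × 1444/1419 ≈ 25.3 kHz.
Equivalently f₂ = f₀ · (v + u)/(v − u).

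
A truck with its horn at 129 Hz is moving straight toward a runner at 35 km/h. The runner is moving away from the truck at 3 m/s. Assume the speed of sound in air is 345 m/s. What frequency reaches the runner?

35 km/h = 9.722 m/s.
Both move, so f' = f · (v − v_o)/(v − v_s).
f' = 129 × (345 − 3)/(345 − 9.722) = 129 × 342/335.28 ≈ 132 Hz.

132 Hz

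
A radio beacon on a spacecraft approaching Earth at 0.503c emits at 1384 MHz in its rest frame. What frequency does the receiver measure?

Relativistic Doppler for frequency: f' = f₀ · √((1 + β)/(1 − β)).
f' = 1384 × √(1.5030/0.4970) = 1384 × 1.73901 ≈ 2406.8 MHz.

2406.8 MHz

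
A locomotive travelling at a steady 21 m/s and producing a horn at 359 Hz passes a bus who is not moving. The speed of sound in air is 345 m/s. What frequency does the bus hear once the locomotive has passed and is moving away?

338 Hz

Receding: f₂ = f · v/(v + v_s) = 359 × 345/366 ≈ 338 Hz.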